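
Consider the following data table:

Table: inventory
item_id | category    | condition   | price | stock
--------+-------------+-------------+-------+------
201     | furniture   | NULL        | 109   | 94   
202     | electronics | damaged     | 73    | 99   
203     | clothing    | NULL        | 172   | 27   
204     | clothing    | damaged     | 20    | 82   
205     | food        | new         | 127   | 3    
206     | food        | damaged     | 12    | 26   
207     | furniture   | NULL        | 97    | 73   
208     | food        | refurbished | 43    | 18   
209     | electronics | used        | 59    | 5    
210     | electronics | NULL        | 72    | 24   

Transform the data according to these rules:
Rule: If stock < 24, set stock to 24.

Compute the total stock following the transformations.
497

Step 1: 3 records have stock < 24
Step 2: These records originally summed to 26
Step 3: After setting to minimum: 3 × 24 = 72
Step 4: Unaffected records sum: 425
Step 5: Final sum = 72 + 425 = 497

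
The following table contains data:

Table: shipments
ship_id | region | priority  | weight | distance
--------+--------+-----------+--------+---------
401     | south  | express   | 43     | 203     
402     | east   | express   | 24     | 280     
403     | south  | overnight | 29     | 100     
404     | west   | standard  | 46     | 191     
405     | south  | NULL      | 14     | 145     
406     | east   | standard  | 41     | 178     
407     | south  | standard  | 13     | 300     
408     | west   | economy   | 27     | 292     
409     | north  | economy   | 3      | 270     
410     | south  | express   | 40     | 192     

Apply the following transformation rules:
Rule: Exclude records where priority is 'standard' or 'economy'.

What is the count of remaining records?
5

Step 1: Count records to exclude
  - 3 (standard) + 2 (economy) = 5 records
Step 2: Total records: 10
Step 3: Remaining = 10 - 5 = 5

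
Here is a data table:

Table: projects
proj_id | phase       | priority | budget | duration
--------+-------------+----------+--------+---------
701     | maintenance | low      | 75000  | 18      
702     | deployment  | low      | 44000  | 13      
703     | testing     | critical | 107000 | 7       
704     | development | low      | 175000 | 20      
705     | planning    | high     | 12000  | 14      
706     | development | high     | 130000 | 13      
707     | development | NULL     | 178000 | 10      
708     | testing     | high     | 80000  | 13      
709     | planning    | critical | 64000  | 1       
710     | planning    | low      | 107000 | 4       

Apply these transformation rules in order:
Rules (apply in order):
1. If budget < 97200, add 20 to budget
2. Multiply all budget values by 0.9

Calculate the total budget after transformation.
874890.0

Step 1: Apply Rule 1 - Add 20 to records with budget < 97200
  - 5 records affected: 275000 + (5 × 20) = 275100
  - Unaffected records: 697000
  - Sum after Rule 1: 972100
Step 2: Apply Rule 2 - Multiply all by 0.9
  - 972100 × 0.9 = 874890.0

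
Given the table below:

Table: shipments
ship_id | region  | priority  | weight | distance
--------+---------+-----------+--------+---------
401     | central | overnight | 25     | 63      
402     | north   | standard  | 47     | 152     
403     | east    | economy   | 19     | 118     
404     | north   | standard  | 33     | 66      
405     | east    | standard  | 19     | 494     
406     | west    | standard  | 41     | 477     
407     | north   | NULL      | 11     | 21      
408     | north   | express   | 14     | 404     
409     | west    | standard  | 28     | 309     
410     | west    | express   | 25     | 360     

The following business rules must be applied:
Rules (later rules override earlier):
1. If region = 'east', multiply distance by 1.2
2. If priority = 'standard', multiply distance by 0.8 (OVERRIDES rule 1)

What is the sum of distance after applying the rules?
2188.0

Step 1: Rule 2 takes priority for records with priority = 'standard'
  - 5 records: 1498 × 0.8 = 1198.4
Step 2: Rule 1 applies to remaining records with region = 'east'
  - 1 records: 118 × 1.2 = 141.6
Step 3: Other records unchanged: 848
Step 4: Final sum = 1198.4 + 141.6 + 848 = 2188.0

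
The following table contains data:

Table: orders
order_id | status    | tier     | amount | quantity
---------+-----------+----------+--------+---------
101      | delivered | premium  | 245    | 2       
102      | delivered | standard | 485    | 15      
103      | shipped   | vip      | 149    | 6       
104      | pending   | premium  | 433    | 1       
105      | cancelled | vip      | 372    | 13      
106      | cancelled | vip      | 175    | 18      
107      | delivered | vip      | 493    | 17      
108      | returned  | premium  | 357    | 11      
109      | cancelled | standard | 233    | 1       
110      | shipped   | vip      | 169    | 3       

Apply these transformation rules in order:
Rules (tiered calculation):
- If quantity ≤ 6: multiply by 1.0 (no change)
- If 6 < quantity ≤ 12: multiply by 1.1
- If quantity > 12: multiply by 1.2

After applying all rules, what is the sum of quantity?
100.7

Step 1: Tier 1 (quantity ≤ 6): 5 records, sum = 13 × 1.0 = 13.0
Step 2: Tier 2 (6 < quantity ≤ 12): 1 records, sum = 11 × 1.1 = 12.1
Step 3: Tier 3 (quantity > 12): 4 records, sum = 63 × 1.2 = 75.6
Step 4: Final sum = 13.0 + 12.1 + 75.6 = 100.7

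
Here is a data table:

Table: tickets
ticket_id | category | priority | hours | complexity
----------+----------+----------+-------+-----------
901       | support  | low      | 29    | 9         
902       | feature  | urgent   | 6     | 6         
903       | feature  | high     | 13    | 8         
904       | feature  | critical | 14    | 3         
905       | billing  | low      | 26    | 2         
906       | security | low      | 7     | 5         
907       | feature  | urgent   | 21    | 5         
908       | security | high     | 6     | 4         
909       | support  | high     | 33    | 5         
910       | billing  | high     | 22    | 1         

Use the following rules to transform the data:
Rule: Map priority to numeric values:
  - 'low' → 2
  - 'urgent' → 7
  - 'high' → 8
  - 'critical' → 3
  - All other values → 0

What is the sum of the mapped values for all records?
55

Step 1: Apply mapping to each record
Step 2: Count by status:
  'low': 3 records × 2 = 6
  'urgent': 2 records × 7 = 14
  'high': 4 records × 8 = 32
  'critical': 1 records × 3 = 3
Step 3: Sum all mapped values = 55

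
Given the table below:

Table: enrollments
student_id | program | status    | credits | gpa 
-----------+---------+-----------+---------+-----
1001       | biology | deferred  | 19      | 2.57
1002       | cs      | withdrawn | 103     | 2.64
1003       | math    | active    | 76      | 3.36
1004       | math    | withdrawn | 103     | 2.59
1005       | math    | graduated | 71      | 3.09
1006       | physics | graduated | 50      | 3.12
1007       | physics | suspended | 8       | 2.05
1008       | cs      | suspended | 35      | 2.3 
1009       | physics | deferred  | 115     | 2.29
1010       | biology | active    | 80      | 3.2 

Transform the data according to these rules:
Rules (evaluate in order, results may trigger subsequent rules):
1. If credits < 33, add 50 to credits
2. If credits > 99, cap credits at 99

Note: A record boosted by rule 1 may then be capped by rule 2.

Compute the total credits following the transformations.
736

Step 1: Apply rule 1 to records with credits < 33
  - 2 records get bonus of 50
  - Of these, 0 records then exceed 99 and get capped
Step 2: Apply rule 2 to records with credits > 99
  - 3 records (original) are capped
Step 3: Calculate final sum = 736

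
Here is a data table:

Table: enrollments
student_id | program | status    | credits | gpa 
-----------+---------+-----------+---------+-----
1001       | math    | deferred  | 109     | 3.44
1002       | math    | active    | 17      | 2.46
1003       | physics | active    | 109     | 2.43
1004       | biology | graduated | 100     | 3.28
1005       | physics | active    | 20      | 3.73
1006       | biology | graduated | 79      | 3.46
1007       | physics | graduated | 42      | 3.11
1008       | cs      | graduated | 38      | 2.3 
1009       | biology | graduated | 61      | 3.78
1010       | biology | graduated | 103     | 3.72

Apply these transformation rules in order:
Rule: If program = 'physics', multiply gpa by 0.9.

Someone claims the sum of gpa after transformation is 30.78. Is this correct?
Yes, the result is correct.

Step 1: Calculate the correct sum after transformation
Step 2: Apply multiplier 0.9 to records where program = 'physics'
Step 3: Correct result = 30.78
Step 4: Claimed result = 30.78
Step 5: 30.78 = 30.78 ✓
Conclusion: The claimed result is correct.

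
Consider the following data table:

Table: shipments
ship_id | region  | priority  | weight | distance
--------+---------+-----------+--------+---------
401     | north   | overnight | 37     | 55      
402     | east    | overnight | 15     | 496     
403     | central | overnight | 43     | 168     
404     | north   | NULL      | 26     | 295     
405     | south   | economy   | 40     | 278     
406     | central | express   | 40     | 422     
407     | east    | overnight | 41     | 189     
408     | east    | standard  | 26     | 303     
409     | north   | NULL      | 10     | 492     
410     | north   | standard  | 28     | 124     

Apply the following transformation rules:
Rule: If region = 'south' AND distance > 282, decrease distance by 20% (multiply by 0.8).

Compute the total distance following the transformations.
2822

Step 1: Find records where region = 'south' AND distance > 282
Step 2: 0 records match, summing to 0
Step 3: After multiplier: 0 × 0.8 = 0.0
Step 4: Unaffected records sum: 2822
Step 5: Final sum = 0.0 + 2822 = 2822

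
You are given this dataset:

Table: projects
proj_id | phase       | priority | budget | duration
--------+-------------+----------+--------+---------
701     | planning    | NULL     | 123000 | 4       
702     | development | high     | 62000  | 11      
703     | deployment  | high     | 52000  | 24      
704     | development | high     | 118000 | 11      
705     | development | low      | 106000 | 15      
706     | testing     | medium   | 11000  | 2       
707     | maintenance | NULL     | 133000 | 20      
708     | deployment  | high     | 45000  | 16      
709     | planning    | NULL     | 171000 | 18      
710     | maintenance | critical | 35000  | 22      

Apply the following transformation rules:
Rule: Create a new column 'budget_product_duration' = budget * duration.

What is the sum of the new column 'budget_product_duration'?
12560000

Step 1: For each record, compute budget * duration
Example calculations:
  123000 * 4 = 492000
  62000 * 11 = 682000
  52000 * 24 = 1248000
  ...
Step 2: Sum all derived values
Step 3: Total = 12560000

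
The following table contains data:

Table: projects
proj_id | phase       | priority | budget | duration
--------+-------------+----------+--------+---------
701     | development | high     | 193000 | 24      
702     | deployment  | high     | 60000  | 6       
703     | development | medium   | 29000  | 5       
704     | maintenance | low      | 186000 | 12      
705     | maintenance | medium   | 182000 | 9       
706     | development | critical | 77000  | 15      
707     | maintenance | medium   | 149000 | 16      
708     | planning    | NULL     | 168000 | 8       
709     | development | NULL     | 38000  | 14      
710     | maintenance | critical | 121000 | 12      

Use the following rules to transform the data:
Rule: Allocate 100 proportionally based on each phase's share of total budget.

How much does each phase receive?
deployment: 4.99, development: 28.01, maintenance: 53.03, planning: 13.97

Step 1: Calculate total budget = 1203000
Step 2: Calculate each phase's proportion:
  deployment: 60000/1203000 = 4.99% → 4.99
  development: 337000/1203000 = 28.01% → 28.01
  maintenance: 638000/1203000 = 53.03% → 53.03
  planning: 168000/1203000 = 13.97% → 13.97
Step 3: Verify: sum of allocations ≈ 100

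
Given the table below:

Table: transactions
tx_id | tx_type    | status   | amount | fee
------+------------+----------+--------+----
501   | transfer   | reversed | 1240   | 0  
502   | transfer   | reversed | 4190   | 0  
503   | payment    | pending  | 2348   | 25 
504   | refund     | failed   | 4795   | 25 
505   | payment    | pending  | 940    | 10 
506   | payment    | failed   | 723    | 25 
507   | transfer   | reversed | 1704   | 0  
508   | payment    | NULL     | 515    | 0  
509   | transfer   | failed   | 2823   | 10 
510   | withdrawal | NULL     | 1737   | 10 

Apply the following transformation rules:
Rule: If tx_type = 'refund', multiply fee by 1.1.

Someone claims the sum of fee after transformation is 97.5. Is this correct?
No, the correct result is 107.5.

Step 1: Calculate the correct sum after transformation
Step 2: Apply multiplier 1.1 to records where tx_type = 'refund'
Step 3: Correct result = 107.5
Step 4: Claimed result = 97.5
Step 5: 107.5 ≠ 97.5
Conclusion: The claimed result is incorrect. The correct answer is 107.5.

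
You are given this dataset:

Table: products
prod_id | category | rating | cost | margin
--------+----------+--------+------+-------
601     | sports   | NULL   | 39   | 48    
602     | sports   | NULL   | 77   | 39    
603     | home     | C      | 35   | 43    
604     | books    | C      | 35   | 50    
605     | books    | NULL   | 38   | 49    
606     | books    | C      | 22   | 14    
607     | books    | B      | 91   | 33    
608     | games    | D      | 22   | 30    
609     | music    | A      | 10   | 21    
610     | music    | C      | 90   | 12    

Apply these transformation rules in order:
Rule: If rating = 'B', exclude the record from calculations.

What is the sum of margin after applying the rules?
306

Step 1: Identify records where rating = 'B'
Step 2: The excluded records sum to 33
Step 3: Original total margin = 339
Step 4: Remaining total = 339 - 33 = 306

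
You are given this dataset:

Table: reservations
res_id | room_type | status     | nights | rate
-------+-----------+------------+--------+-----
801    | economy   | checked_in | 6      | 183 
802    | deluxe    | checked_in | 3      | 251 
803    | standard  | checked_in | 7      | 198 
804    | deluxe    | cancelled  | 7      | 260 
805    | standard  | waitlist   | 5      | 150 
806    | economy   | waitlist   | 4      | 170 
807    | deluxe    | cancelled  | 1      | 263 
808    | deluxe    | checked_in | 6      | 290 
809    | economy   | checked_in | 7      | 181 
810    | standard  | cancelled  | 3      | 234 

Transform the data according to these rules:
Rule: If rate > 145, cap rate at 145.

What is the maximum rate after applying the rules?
145

Step 1: Original maximum rate = 290
Step 2: Apply cap at 145
Step 3: 10 records had rate > 145 and were capped
Step 4: Maximum after transformation = 145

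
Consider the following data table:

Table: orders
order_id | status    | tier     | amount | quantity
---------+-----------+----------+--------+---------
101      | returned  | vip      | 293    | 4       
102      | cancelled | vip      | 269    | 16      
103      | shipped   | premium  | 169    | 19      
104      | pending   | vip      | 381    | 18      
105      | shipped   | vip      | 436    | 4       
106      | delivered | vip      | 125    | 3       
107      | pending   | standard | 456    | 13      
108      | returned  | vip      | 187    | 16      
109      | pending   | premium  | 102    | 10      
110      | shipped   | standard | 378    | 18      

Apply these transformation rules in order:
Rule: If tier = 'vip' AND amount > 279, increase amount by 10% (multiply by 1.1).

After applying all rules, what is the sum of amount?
2907.0

Step 1: Find records where tier = 'vip' AND amount > 279
Step 2: 3 records match, summing to 1110
Step 3: After multiplier: 1110 × 1.1 = 1221.0
Step 4: Unaffected records sum: 1686
Step 5: Final sum = 1221.0 + 1686 = 2907.0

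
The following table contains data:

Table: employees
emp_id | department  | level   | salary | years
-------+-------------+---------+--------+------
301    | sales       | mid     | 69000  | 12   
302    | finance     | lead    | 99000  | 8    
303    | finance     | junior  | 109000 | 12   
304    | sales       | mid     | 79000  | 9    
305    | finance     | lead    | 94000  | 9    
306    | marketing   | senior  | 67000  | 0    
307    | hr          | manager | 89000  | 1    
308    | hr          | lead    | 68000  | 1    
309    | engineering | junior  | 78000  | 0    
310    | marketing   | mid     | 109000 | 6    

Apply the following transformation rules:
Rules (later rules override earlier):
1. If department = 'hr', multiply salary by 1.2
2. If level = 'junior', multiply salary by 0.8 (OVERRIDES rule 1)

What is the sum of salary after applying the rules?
855000.0

Step 1: Rule 2 takes priority for records with level = 'junior'
  - 2 records: 187000 × 0.8 = 149600.0
Step 2: Rule 1 applies to remaining records with department = 'hr'
  - 2 records: 157000 × 1.2 = 188400.0
Step 3: Other records unchanged: 517000
Step 4: Final sum = 149600.0 + 188400.0 + 517000 = 855000.0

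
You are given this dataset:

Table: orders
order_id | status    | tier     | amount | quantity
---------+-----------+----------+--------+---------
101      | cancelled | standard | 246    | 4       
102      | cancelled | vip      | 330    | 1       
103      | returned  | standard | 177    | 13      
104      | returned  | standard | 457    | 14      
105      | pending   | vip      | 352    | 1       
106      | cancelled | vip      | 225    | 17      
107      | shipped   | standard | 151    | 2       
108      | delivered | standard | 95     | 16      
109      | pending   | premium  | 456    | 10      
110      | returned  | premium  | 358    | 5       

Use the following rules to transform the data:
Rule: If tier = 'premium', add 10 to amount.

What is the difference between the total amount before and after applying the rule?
20

Step 1: Original sum of amount = 2847
Step 2: 2 records have tier = 'premium'
Step 3: Each affected record changes by 10
Step 4: Total change = 2 × 10 = 20
Step 5: New sum = 2847 + 20 = 2867
Step 6: Difference = |2867 - 2847| = 20
        (Sum increased by 20)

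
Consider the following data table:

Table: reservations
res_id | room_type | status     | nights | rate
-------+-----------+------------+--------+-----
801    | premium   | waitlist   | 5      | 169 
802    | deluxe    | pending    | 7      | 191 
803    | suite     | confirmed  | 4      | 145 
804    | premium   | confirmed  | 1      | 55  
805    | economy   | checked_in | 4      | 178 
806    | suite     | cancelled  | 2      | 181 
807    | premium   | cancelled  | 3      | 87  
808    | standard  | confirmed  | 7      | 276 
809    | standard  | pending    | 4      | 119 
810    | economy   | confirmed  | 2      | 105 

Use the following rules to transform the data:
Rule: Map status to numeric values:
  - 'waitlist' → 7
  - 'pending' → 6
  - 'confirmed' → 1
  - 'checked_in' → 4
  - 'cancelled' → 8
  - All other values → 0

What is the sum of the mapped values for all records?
43

Step 1: Apply mapping to each record
Step 2: Count by status:
  'waitlist': 1 records × 7 = 7
  'pending': 2 records × 6 = 12
  'confirmed': 4 records × 1 = 4
  'checked_in': 1 records × 4 = 4
  'cancelled': 2 records × 8 = 16
Step 3: Sum all mapped values = 43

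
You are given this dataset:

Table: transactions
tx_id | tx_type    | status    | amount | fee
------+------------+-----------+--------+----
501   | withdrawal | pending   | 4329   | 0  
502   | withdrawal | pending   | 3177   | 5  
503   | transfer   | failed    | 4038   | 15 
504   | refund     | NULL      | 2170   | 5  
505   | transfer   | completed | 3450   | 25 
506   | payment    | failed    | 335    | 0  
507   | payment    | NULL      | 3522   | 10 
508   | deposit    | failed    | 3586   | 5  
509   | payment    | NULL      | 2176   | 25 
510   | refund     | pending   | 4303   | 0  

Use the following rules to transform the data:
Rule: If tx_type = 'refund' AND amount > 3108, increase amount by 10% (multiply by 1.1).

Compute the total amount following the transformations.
31516.3

Step 1: Find records where tx_type = 'refund' AND amount > 3108
Step 2: 1 records match, summing to 4303
Step 3: After multiplier: 4303 × 1.1 = 4733.3
Step 4: Unaffected records sum: 26783
Step 5: Final sum = 4733.3 + 26783 = 31516.3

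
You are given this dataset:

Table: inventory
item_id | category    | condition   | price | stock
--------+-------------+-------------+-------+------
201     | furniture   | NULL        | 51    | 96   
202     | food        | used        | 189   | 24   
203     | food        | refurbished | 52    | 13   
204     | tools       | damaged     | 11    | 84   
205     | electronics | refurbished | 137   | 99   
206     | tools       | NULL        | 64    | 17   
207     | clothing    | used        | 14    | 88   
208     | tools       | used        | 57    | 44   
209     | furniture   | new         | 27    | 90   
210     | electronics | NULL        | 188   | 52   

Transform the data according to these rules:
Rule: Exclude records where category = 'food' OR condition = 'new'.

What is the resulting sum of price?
522

Step 1: Find records where category = 'food' OR condition = 'new'
Step 2: 3 records match, summing to 268
Step 3: Original sum: 790
Step 4: Remaining sum = 790 - 268 = 522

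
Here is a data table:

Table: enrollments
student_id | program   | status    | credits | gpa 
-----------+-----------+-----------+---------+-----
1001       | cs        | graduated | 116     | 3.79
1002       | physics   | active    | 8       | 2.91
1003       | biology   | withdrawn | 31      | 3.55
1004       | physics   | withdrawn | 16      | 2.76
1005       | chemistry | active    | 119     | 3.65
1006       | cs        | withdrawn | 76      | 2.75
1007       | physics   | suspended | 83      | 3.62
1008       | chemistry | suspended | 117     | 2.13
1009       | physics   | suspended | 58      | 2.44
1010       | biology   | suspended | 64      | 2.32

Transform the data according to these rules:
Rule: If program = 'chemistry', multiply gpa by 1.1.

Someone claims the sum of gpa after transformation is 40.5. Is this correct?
No, the correct result is 30.5.

Step 1: Calculate the correct sum after transformation
Step 2: Apply multiplier 1.1 to records where program = 'chemistry'
Step 3: Correct result = 30.5
Step 4: Claimed result = 40.5
Step 5: 30.5 ≠ 40.5
Conclusion: The claimed result is incorrect. The correct answer is 30.5.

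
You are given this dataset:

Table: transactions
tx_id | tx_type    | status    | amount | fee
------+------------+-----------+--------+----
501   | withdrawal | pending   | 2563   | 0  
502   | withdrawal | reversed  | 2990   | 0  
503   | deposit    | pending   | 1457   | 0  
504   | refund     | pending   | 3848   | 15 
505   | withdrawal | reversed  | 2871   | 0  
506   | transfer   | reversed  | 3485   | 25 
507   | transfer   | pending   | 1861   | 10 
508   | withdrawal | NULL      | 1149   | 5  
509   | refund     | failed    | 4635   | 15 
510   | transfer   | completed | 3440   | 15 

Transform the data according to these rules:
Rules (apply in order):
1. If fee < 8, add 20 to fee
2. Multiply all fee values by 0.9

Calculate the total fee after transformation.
166.5

Step 1: Apply Rule 1 - Add 20 to records with fee < 8
  - 5 records affected: 5 + (5 × 20) = 105
  - Unaffected records: 80
  - Sum after Rule 1: 185
Step 2: Apply Rule 2 - Multiply all by 0.9
  - 185 × 0.9 = 166.5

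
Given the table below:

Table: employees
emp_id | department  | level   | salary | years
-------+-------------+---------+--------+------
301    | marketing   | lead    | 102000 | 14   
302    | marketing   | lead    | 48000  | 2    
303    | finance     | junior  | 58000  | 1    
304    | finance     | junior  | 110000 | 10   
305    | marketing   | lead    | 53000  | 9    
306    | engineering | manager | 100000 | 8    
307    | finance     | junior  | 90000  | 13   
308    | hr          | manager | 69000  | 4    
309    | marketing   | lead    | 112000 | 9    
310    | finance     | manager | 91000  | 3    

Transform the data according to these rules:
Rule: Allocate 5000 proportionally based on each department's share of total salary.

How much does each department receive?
engineering: 600.24, finance: 2094.84, hr: 414.17, marketing: 1890.76

Step 1: Calculate total salary = 833000
Step 2: Calculate each department's proportion:
  engineering: 100000/833000 = 12.00% → 600.24
  finance: 349000/833000 = 41.90% → 2094.84
  hr: 69000/833000 = 8.28% → 414.17
  marketing: 315000/833000 = 37.82% → 1890.76
Step 3: Verify: sum of allocations ≈ 5000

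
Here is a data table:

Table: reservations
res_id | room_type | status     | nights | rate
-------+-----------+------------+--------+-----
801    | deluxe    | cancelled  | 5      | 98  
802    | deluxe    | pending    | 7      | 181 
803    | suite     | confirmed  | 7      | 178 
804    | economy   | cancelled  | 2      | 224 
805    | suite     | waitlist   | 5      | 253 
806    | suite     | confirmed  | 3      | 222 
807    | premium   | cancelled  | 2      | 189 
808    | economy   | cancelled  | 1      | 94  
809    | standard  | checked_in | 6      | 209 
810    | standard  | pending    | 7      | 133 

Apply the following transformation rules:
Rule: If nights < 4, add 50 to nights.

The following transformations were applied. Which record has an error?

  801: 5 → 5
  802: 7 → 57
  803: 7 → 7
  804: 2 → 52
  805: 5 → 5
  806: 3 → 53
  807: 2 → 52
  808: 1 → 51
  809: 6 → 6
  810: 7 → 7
Record 802 has an error. The correct transformed value should be 7, not 57.

Step 1: Check each record against the rule
Step 2: Record 802 has nights = 7
Step 3: Since 7 >= 4, the bonus should not have been applied
Step 4: Correct value = 7, but claimed value = 57
Conclusion: Record 802 has the error.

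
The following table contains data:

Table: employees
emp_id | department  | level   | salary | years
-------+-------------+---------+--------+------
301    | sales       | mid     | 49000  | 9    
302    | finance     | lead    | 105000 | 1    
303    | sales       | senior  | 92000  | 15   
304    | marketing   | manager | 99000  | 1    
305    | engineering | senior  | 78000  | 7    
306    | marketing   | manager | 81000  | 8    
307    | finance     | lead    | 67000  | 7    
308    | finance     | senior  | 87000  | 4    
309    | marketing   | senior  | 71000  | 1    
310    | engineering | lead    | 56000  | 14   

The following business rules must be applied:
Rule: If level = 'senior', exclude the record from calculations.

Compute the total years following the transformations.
40

Step 1: Identify records where level = 'senior'
Step 2: The excluded records sum to 27
Step 3: Original total years = 67
Step 4: Remaining total = 67 - 27 = 40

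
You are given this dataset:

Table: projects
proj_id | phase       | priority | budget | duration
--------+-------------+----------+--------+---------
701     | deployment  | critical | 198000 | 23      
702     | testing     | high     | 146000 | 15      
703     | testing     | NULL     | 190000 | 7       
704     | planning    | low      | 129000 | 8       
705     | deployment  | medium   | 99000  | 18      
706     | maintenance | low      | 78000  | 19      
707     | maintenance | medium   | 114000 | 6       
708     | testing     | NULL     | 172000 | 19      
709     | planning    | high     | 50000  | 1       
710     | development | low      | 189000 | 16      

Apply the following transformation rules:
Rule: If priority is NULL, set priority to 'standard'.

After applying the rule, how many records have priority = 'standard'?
2

Step 1: Count records where priority IS NULL
Step 2: Found 2 records with NULL priority
Step 3: These records will have priority set to 'standard'
Step 4: Records already having priority = 'standard': 0
Step 5: Answer: 2 + 0 = 2 records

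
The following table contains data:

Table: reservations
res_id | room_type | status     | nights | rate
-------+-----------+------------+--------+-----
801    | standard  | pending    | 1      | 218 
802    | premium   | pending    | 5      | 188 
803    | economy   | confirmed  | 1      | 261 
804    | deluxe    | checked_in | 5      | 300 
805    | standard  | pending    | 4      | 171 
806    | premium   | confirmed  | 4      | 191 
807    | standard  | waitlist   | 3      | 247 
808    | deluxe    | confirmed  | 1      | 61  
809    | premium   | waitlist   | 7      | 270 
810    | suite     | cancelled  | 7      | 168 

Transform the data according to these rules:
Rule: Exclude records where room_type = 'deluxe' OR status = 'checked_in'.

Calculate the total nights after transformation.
32

Step 1: Find records where room_type = 'deluxe' OR status = 'checked_in'
Step 2: 2 records match, summing to 6
Step 3: Original sum: 38
Step 4: Remaining sum = 38 - 6 = 32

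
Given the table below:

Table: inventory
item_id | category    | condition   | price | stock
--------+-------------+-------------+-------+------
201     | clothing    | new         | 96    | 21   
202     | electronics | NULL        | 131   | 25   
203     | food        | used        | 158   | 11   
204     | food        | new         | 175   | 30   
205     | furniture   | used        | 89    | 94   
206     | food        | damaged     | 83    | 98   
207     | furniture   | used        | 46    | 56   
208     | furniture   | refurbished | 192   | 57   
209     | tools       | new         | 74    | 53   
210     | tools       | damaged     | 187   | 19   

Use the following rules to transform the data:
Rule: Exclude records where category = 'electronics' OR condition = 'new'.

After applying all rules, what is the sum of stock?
335

Step 1: Find records where category = 'electronics' OR condition = 'new'
Step 2: 4 records match, summing to 129
Step 3: Original sum: 464
Step 4: Remaining sum = 464 - 129 = 335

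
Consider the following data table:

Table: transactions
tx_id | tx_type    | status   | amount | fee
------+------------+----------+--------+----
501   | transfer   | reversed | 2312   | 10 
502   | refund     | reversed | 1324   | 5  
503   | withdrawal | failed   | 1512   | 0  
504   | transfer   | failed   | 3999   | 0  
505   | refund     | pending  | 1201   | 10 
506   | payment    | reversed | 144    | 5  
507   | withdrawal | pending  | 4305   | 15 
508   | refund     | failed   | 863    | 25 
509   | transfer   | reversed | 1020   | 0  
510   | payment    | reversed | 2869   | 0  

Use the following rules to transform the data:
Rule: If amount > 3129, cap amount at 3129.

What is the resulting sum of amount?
17503

Step 1: 2 records have amount > 3129
Step 2: These records originally summed to 8304
Step 3: After capping: 2 × 3129 = 6258
Step 4: Unaffected records sum: 11245
Step 5: Final sum = 6258 + 11245 = 17503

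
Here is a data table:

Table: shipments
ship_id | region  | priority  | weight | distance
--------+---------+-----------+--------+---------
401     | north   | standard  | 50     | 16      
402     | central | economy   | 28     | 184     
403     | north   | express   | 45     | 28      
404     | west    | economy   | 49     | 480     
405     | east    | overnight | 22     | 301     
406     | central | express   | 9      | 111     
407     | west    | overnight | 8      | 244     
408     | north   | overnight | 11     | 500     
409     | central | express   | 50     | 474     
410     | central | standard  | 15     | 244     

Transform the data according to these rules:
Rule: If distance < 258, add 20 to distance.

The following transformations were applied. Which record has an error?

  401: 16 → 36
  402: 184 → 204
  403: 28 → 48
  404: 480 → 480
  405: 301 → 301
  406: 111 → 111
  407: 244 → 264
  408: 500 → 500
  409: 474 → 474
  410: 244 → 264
Record 406 has an error. The correct transformed value should be 131, not 111.

Step 1: Check each record against the rule
Step 2: Record 406 has distance = 111
Step 3: Since 111 < 258, the bonus should have been applied
Step 4: Correct value = 131, but claimed value = 111
Conclusion: Record 406 has the error.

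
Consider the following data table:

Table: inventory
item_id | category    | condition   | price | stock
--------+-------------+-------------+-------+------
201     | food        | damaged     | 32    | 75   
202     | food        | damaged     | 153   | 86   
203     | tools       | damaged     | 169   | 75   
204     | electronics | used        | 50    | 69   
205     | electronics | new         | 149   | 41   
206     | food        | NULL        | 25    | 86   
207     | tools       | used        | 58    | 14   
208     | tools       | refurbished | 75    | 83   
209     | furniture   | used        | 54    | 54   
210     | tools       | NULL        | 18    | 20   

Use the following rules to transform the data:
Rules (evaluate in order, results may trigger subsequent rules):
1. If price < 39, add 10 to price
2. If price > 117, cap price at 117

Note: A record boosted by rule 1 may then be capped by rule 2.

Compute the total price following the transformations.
693

Step 1: Apply rule 1 to records with price < 39
  - 3 records get bonus of 10
  - Of these, 0 records then exceed 117 and get capped
Step 2: Apply rule 2 to records with price > 117
  - 3 records (original) are capped
Step 3: Calculate final sum = 693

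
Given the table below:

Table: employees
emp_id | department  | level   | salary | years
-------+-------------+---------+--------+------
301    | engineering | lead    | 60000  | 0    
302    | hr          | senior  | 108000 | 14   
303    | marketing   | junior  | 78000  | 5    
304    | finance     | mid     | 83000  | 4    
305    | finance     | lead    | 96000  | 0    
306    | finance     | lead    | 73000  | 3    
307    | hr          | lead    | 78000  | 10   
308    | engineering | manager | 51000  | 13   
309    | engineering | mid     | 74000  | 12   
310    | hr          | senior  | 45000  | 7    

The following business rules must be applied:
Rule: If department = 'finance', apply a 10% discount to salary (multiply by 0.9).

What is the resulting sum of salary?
720800.0

Step 1: Records with department = 'finance' have total salary = 252000
Step 2: Apply multiplier: 252000 × 0.9 = 226800.0
Step 3: Other records total: 494000
Step 4: Final sum = 226800.0 + 494000 = 720800.0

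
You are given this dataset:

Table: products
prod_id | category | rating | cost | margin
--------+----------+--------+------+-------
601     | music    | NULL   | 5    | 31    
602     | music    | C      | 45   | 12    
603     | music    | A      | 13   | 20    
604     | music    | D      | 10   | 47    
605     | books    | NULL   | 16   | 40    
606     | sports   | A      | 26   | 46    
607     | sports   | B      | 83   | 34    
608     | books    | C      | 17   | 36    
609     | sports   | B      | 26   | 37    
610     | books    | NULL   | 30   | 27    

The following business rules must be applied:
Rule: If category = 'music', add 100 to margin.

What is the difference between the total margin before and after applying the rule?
400

Step 1: Original sum of margin = 330
Step 2: 4 records have category = 'music'
Step 3: Each affected record changes by 100
Step 4: Total change = 4 × 100 = 400
Step 5: New sum = 330 + 400 = 730
Step 6: Difference = |730 - 330| = 400
        (Sum increased by 400)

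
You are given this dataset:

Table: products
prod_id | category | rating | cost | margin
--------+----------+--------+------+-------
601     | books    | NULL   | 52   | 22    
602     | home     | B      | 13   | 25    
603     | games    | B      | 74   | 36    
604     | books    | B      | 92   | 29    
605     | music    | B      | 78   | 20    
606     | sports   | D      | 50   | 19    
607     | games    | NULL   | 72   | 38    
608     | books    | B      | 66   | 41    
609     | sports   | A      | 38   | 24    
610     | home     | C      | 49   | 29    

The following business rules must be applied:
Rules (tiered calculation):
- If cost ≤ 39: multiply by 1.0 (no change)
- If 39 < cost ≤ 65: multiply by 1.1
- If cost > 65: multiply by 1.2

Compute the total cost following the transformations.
675.5

Step 1: Tier 1 (cost ≤ 39): 2 records, sum = 51 × 1.0 = 51.0
Step 2: Tier 2 (39 < cost ≤ 65): 3 records, sum = 151 × 1.1 = 166.1
Step 3: Tier 3 (cost > 65): 5 records, sum = 382 × 1.2 = 458.4
Step 4: Final sum = 51.0 + 166.1 + 458.4 = 675.5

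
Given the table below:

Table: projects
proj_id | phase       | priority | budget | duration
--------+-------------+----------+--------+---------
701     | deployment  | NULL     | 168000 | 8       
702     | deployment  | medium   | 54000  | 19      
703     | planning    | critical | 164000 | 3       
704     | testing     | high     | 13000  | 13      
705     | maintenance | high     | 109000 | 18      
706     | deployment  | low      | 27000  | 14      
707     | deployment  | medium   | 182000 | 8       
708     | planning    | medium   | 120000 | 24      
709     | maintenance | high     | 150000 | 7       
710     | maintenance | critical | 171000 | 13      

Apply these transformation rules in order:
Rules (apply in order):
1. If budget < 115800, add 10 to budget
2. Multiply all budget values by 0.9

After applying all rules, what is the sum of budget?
1042236.0

Step 1: Apply Rule 1 - Add 10 to records with budget < 115800
  - 4 records affected: 203000 + (4 × 10) = 203040
  - Unaffected records: 955000
  - Sum after Rule 1: 1158040
Step 2: Apply Rule 2 - Multiply all by 0.9
  - 1158040 × 0.9 = 1042236.0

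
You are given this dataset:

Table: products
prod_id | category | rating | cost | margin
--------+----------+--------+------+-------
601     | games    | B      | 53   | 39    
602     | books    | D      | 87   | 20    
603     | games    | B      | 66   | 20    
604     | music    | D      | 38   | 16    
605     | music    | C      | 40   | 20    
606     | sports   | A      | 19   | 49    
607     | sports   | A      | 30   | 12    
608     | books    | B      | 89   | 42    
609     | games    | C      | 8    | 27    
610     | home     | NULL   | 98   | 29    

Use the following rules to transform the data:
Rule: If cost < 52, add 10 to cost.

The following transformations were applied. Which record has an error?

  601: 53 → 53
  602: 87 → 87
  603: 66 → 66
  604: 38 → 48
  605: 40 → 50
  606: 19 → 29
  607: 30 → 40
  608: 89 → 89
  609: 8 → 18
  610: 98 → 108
Record 610 has an error. The correct transformed value should be 98, not 108.

Step 1: Check each record against the rule
Step 2: Record 610 has cost = 98
Step 3: Since 98 >= 52, the bonus should not have been applied
Step 4: Correct value = 98, but claimed value = 108
Conclusion: Record 610 has the error.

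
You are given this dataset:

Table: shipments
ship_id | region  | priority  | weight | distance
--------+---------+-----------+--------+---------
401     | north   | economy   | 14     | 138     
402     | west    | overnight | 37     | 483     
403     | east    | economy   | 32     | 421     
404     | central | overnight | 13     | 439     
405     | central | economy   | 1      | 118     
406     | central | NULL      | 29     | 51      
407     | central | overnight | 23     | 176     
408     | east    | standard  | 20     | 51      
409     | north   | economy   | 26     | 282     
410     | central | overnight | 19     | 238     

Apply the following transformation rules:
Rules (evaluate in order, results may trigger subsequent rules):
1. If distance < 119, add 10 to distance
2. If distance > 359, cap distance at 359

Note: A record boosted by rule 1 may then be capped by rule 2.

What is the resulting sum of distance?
2161

Step 1: Apply rule 1 to records with distance < 119
  - 3 records get bonus of 10
  - Of these, 0 records then exceed 359 and get capped
Step 2: Apply rule 2 to records with distance > 359
  - 3 records (original) are capped
Step 3: Calculate final sum = 2161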